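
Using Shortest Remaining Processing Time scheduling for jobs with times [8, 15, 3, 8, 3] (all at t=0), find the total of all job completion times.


Since all jobs arrive at t=0, SRPT equals SPT ordering.
SPT order: [3, 3, 8, 8, 15]
Completion times:
  Job 1: p=3, C=3
  Job 2: p=3, C=6
  Job 3: p=8, C=14
  Job 4: p=8, C=22
  Job 5: p=15, C=37
Total completion time = 3 + 6 + 14 + 22 + 37 = 82

82


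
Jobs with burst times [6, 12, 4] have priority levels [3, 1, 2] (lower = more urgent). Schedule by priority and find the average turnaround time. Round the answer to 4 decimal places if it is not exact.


Sort by priority (ascending = highest first):
Order: [(1, 12), (2, 4), (3, 6)]
Completion times:
  Priority 1, burst=12, C=12
  Priority 2, burst=4, C=16
  Priority 3, burst=6, C=22
Average turnaround = 50/3 = 16.6667

16.6667


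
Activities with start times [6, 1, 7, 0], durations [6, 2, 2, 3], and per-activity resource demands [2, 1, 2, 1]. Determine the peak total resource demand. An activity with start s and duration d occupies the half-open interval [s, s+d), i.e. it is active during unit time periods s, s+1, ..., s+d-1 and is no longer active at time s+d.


Each activity i is active on [start_i, start_i + duration_i).
Compute total resource usage per time slot:
  t=0: active resources = [1], total = 1
  t=1: active resources = [1, 1], total = 2
  t=2: active resources = [1, 1], total = 2
  t=3: active resources = [], total = 0
  t=4: active resources = [], total = 0
  t=5: active resources = [], total = 0
  t=6: active resources = [2], total = 2
  t=7: active resources = [2, 2], total = 4
  t=8: active resources = [2, 2], total = 4
  t=9: active resources = [2], total = 2
  t=10: active resources = [2], total = 2
  t=11: active resources = [2], total = 2
Peak resource demand = 4

4


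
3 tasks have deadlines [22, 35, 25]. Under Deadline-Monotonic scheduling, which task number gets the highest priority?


Sort tasks by relative deadline (ascending):
  Task 1: deadline = 22
  Task 3: deadline = 25
  Task 2: deadline = 35
Priority order (highest first): [1, 3, 2]
Highest priority task = 1

1


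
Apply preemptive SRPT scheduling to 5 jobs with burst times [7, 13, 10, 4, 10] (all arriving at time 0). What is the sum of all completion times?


Since all jobs arrive at t=0, SRPT equals SPT ordering.
SPT order: [4, 7, 10, 10, 13]
Completion times:
  Job 1: p=4, C=4
  Job 2: p=7, C=11
  Job 3: p=10, C=21
  Job 4: p=10, C=31
  Job 5: p=13, C=44
Total completion time = 4 + 11 + 21 + 31 + 44 = 111

111


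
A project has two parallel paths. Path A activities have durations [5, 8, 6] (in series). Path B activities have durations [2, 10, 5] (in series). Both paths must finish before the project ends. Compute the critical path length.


Path A total = 5 + 8 + 6 = 19
Path B total = 2 + 10 + 5 = 17
Critical path = longest path = max(19, 17) = 19

19


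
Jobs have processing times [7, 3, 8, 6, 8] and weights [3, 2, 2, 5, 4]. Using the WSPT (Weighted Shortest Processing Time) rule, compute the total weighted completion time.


Compute p/w ratios and sort ascending (WSPT): [(6, 5), (3, 2), (8, 4), (7, 3), (8, 2)]
Compute weighted completion times:
  Job (p=6,w=5): C=6, w*C=5*6=30
  Job (p=3,w=2): C=9, w*C=2*9=18
  Job (p=8,w=4): C=17, w*C=4*17=68
  Job (p=7,w=3): C=24, w*C=3*24=72
  Job (p=8,w=2): C=32, w*C=2*32=64
Total weighted completion time = 252

252


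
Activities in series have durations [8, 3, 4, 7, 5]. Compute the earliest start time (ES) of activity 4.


Activity 4 starts after activities 1 through 3 complete.
Predecessor durations: [8, 3, 4]
ES = 8 + 3 + 4 = 15

15


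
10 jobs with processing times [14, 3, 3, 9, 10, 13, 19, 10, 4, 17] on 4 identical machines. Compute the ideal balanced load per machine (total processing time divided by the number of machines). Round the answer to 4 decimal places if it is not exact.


Total processing time = 14 + 3 + 3 + 9 + 10 + 13 + 19 + 10 + 4 + 17 = 102
Number of machines = 4
Ideal balanced load = 102 / 4 = 25.5

25.5


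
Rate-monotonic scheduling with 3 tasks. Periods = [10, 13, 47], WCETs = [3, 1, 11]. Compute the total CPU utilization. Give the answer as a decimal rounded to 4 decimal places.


Compute individual utilizations (exact fractions):
  Task 1: C/T = 3/10 (approx. 0.3)
  Task 2: C/T = 1/13 (approx. 0.0769)
  Task 3: C/T = 11/47 (approx. 0.234)
Total utilization U = 3/10 + 1/13 + 11/47 = 3733/6110
Rounded to 4 decimal places: U = 0.6110
RM (Liu & Layland) bound for 3 tasks = 0.779763; compare with U = 3733/6110 (approx. 0.610966)
U <= bound, so schedulable by RM sufficient condition.

0.6110


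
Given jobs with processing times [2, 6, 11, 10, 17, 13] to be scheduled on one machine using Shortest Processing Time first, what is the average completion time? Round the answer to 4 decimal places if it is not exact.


Sort jobs by processing time (SPT order): [2, 6, 10, 11, 13, 17]
Compute completion times sequentially:
  Job 1: processing = 2, completes at 2
  Job 2: processing = 6, completes at 8
  Job 3: processing = 10, completes at 18
  Job 4: processing = 11, completes at 29
  Job 5: processing = 13, completes at 42
  Job 6: processing = 17, completes at 59
Sum of completion times = 158
Average completion time = 158/6 = 26.3333

26.3333


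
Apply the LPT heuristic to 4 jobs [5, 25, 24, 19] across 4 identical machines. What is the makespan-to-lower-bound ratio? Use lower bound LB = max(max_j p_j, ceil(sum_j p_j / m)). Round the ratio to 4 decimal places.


LPT order: [25, 24, 19, 5]
Machine loads after assignment: [25, 24, 19, 5]
LPT makespan = 25
Lower bound = max(max_job, ceil(total/4)) = max(25, 19) = 25
Ratio = 25 / 25 = 1.0

1.0


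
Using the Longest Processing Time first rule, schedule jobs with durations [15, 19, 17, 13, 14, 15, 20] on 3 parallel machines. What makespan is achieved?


Sort jobs in decreasing order (LPT): [20, 19, 17, 15, 15, 14, 13]
Assign each job to the least loaded machine:
  Machine 1: jobs [20, 14], load = 34
  Machine 2: jobs [19, 15], load = 34
  Machine 3: jobs [17, 15, 13], load = 45
Makespan = max load = 45

45


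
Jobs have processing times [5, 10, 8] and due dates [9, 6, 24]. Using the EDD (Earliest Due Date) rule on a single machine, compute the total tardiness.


Sort by due date (EDD order): [(10, 6), (5, 9), (8, 24)]
Compute completion times and tardiness:
  Job 1: p=10, d=6, C=10, tardiness=max(0,10-6)=4
  Job 2: p=5, d=9, C=15, tardiness=max(0,15-9)=6
  Job 3: p=8, d=24, C=23, tardiness=max(0,23-24)=0
Total tardiness = 10

10


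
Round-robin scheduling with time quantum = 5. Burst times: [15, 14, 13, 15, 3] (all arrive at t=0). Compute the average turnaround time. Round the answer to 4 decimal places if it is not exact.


Time quantum = 5
Execution trace:
  J1 runs 5 units, time = 5
  J2 runs 5 units, time = 10
  J3 runs 5 units, time = 15
  J4 runs 5 units, time = 20
  J5 runs 3 units, time = 23
  J1 runs 5 units, time = 28
  J2 runs 5 units, time = 33
  J3 runs 5 units, time = 38
  J4 runs 5 units, time = 43
  J1 runs 5 units, time = 48
  J2 runs 4 units, time = 52
  J3 runs 3 units, time = 55
  J4 runs 5 units, time = 60
Finish times: [48, 52, 55, 60, 23]
Average turnaround = 238/5 = 47.6

47.6


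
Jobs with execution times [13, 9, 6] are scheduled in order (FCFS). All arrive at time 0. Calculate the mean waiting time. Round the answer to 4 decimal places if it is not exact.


FCFS order (as given): [13, 9, 6]
Waiting times:
  Job 1: wait = 0
  Job 2: wait = 13
  Job 3: wait = 22
Sum of waiting times = 35
Average waiting time = 35/3 = 11.6667

11.6667


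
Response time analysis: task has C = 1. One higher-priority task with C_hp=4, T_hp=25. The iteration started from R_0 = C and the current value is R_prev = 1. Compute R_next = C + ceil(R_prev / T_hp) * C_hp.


R_next = C + ceil(R_prev / T_hp) * C_hp
ceil(1 / 25) = ceil(0.04) = 1
Interference = 1 * 4 = 4
R_next = 1 + 4 = 5

5


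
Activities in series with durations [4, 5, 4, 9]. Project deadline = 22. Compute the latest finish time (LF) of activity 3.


LF(activity 3) = deadline - sum of successor durations
Successors: activities 4 through 4 with durations [9]
Sum of successor durations = 9
LF = 22 - 9 = 13

13


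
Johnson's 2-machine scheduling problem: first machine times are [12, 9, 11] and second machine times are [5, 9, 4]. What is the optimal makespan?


Apply Johnson's rule:
  Group 1 (a <= b): [(2, 9, 9)]
  Group 2 (a > b): [(1, 12, 5), (3, 11, 4)]
Optimal job order: [2, 1, 3]
Schedule:
  Job 2: M1 done at 9, M2 done at 18
  Job 1: M1 done at 21, M2 done at 26
  Job 3: M1 done at 32, M2 done at 36
Makespan = 36

36


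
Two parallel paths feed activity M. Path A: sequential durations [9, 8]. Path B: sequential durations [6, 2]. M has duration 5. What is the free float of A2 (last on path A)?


ES(A2) = sum of predecessors on chain A = 9
EF(A2) = ES + duration = 9 + 8 = 17
Successor of A2 is M. ES(M) = max(sum(A), sum(B)) = max(17, 8) = 17
Free float = ES(successor) - EF(current) = 17 - 17 = 0

0


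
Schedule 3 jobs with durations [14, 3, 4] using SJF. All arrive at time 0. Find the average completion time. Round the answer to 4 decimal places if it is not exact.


SJF order (ascending): [3, 4, 14]
Completion times:
  Job 1: burst=3, C=3
  Job 2: burst=4, C=7
  Job 3: burst=14, C=21
Average completion = 31/3 = 10.3333

10.3333


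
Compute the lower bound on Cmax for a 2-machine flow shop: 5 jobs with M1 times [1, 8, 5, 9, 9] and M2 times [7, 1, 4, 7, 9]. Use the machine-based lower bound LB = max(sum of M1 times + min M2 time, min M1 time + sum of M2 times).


LB1 = sum(M1 times) + min(M2 times) = 32 + 1 = 33
LB2 = min(M1 times) + sum(M2 times) = 1 + 28 = 29
Lower bound = max(LB1, LB2) = max(33, 29) = 33

33


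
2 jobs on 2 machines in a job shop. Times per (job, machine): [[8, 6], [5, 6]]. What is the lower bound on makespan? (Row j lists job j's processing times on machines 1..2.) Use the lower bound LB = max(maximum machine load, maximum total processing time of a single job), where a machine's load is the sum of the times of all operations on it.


Machine loads:
  Machine 1: 8 + 5 = 13
  Machine 2: 6 + 6 = 12
Max machine load = 13
Job totals:
  Job 1: 14
  Job 2: 11
Max job total = 14
Lower bound = max(13, 14) = 14

14


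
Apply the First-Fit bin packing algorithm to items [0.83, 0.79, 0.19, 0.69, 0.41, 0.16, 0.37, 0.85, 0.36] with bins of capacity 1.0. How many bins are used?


Place items sequentially using First-Fit:
  Item 0.83 -> new Bin 1
  Item 0.79 -> new Bin 2
  Item 0.19 -> Bin 2 (now 0.98)
  Item 0.69 -> new Bin 3
  Item 0.41 -> new Bin 4
  Item 0.16 -> Bin 1 (now 0.99)
  Item 0.37 -> Bin 4 (now 0.78)
  Item 0.85 -> new Bin 5
  Item 0.36 -> new Bin 6
Total bins used = 6

6


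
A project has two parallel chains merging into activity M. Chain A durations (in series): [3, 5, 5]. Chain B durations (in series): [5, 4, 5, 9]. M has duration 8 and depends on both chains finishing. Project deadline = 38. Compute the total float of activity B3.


Forward pass: ES(B3) = sum of predecessors on chain B = 9
EF = ES + duration = 9 + 5 = 14
Backward pass: LF(M) = deadline = 38; LS(M) = 38 - 8 = 30
LF(B3) = LS(M) - sum(successors on chain B) = 30 - 9 = 21
LS = LF - duration = 21 - 5 = 16
Total float = LS - ES = 16 - 9 = 7

7


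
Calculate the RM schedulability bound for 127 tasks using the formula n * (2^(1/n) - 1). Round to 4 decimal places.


Compute 2^(1/127) = 1.0054727730
Subtract 1: 1.0054727730 - 1 = 0.0054727730
Multiply by n: 127 * 0.0054727730 = 0.6950421710
Round to 4 dp: 0.6950

0.6950


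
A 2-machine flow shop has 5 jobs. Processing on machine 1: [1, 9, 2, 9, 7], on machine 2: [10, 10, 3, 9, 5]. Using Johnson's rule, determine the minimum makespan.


Apply Johnson's rule:
  Group 1 (a <= b): [(1, 1, 10), (3, 2, 3), (2, 9, 10), (4, 9, 9)]
  Group 2 (a > b): [(5, 7, 5)]
Optimal job order: [1, 3, 2, 4, 5]
Schedule:
  Job 1: M1 done at 1, M2 done at 11
  Job 3: M1 done at 3, M2 done at 14
  Job 2: M1 done at 12, M2 done at 24
  Job 4: M1 done at 21, M2 done at 33
  Job 5: M1 done at 28, M2 done at 38
Makespan = 38

38


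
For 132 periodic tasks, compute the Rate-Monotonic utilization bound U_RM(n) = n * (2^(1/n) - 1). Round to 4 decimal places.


Compute 2^(1/132) = 1.0052649263
Subtract 1: 1.0052649263 - 1 = 0.0052649263
Multiply by n: 132 * 0.0052649263 = 0.6949702716
Round to 4 dp: 0.6950

0.6950


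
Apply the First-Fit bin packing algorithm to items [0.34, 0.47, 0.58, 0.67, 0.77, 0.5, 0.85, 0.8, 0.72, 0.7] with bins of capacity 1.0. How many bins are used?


Place items sequentially using First-Fit:
  Item 0.34 -> new Bin 1
  Item 0.47 -> Bin 1 (now 0.81)
  Item 0.58 -> new Bin 2
  Item 0.67 -> new Bin 3
  Item 0.77 -> new Bin 4
  Item 0.5 -> new Bin 5
  Item 0.85 -> new Bin 6
  Item 0.8 -> new Bin 7
  Item 0.72 -> new Bin 8
  Item 0.7 -> new Bin 9
Total bins used = 9

9


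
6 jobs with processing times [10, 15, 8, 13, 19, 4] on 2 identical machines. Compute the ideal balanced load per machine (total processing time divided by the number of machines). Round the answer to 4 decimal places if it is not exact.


Total processing time = 10 + 15 + 8 + 13 + 19 + 4 = 69
Number of machines = 2
Ideal balanced load = 69 / 2 = 34.5

34.5


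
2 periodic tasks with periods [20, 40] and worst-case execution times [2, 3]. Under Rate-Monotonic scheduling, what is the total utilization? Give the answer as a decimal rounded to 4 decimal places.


Compute individual utilizations (exact fractions):
  Task 1: C/T = 2/20 = 1/10 (approx. 0.1)
  Task 2: C/T = 3/40 (approx. 0.075)
Total utilization U = 1/10 + 3/40 = 7/40
Rounded to 4 decimal places: U = 0.1750
RM (Liu & Layland) bound for 2 tasks = 0.828427; compare with U = 7/40 (approx. 0.175000)
U <= bound, so schedulable by RM sufficient condition.

0.1750


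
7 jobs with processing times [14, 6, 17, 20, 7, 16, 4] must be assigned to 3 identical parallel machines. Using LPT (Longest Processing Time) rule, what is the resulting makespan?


Sort jobs in decreasing order (LPT): [20, 17, 16, 14, 7, 6, 4]
Assign each job to the least loaded machine:
  Machine 1: jobs [20, 6], load = 26
  Machine 2: jobs [17, 7, 4], load = 28
  Machine 3: jobs [16, 14], load = 30
Makespan = max load = 30

30


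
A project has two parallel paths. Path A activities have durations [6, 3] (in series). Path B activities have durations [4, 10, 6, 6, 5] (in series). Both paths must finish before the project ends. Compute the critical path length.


Path A total = 6 + 3 = 9
Path B total = 4 + 10 + 6 + 6 + 5 = 31
Critical path = longest path = max(9, 31) = 31

31


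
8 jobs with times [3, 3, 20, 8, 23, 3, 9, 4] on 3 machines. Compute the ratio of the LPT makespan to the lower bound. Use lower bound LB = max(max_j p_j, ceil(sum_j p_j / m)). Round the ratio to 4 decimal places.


LPT order: [23, 20, 9, 8, 4, 3, 3, 3]
Machine loads after assignment: [26, 23, 24]
LPT makespan = 26
Lower bound = max(max_job, ceil(total/3)) = max(23, 25) = 25
Ratio = 26 / 25 = 1.04

1.04


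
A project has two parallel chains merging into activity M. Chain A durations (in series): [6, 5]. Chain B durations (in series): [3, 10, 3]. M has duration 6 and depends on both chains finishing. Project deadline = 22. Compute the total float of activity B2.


Forward pass: ES(B2) = sum of predecessors on chain B = 3
EF = ES + duration = 3 + 10 = 13
Backward pass: LF(M) = deadline = 22; LS(M) = 22 - 6 = 16
LF(B2) = LS(M) - sum(successors on chain B) = 16 - 3 = 13
LS = LF - duration = 13 - 10 = 3
Total float = LS - ES = 3 - 3 = 0

0


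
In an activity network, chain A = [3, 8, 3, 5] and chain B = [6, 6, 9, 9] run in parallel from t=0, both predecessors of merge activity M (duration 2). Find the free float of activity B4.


ES(B4) = sum of predecessors on chain B = 21
EF(B4) = ES + duration = 21 + 9 = 30
Successor of B4 is M. ES(M) = max(sum(A), sum(B)) = max(19, 30) = 30
Free float = ES(successor) - EF(current) = 30 - 30 = 0

0


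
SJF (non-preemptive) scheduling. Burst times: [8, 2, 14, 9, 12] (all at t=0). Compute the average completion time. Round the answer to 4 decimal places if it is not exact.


SJF order (ascending): [2, 8, 9, 12, 14]
Completion times:
  Job 1: burst=2, C=2
  Job 2: burst=8, C=10
  Job 3: burst=9, C=19
  Job 4: burst=12, C=31
  Job 5: burst=14, C=45
Average completion = 107/5 = 21.4

21.4


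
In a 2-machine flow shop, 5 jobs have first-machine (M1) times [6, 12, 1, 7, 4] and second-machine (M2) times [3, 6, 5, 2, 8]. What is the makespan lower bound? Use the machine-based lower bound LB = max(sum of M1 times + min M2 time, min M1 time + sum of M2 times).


LB1 = sum(M1 times) + min(M2 times) = 30 + 2 = 32
LB2 = min(M1 times) + sum(M2 times) = 1 + 24 = 25
Lower bound = max(LB1, LB2) = max(32, 25) = 32

32


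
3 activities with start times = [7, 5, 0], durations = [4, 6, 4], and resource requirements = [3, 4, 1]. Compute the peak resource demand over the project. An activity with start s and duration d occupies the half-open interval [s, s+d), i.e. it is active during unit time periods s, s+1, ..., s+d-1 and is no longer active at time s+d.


Each activity i is active on [start_i, start_i + duration_i).
Compute total resource usage per time slot:
  t=0: active resources = [1], total = 1
  t=1: active resources = [1], total = 1
  t=2: active resources = [1], total = 1
  t=3: active resources = [1], total = 1
  t=4: active resources = [], total = 0
  t=5: active resources = [4], total = 4
  t=6: active resources = [4], total = 4
  t=7: active resources = [3, 4], total = 7
  t=8: active resources = [3, 4], total = 7
  t=9: active resources = [3, 4], total = 7
  t=10: active resources = [3, 4], total = 7
Peak resource demand = 7

7


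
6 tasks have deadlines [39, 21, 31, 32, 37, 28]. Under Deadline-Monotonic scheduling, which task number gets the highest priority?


Sort tasks by relative deadline (ascending):
  Task 2: deadline = 21
  Task 6: deadline = 28
  Task 3: deadline = 31
  Task 4: deadline = 32
  Task 5: deadline = 37
  Task 1: deadline = 39
Priority order (highest first): [2, 6, 3, 4, 5, 1]
Highest priority task = 2

2


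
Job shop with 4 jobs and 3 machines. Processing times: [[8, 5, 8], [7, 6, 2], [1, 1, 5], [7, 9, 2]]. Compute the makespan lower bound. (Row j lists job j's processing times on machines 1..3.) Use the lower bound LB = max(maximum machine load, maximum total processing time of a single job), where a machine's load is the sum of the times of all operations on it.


Machine loads:
  Machine 1: 8 + 7 + 1 + 7 = 23
  Machine 2: 5 + 6 + 1 + 9 = 21
  Machine 3: 8 + 2 + 5 + 2 = 17
Max machine load = 23
Job totals:
  Job 1: 21
  Job 2: 15
  Job 3: 7
  Job 4: 18
Max job total = 21
Lower bound = max(23, 21) = 23

23


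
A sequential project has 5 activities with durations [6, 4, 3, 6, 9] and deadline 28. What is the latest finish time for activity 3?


LF(activity 3) = deadline - sum of successor durations
Successors: activities 4 through 5 with durations [6, 9]
Sum of successor durations = 15
LF = 28 - 15 = 13

13


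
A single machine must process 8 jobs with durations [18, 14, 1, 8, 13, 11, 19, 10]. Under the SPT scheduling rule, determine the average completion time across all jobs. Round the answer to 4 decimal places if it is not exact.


Sort jobs by processing time (SPT order): [1, 8, 10, 11, 13, 14, 18, 19]
Compute completion times sequentially:
  Job 1: processing = 1, completes at 1
  Job 2: processing = 8, completes at 9
  Job 3: processing = 10, completes at 19
  Job 4: processing = 11, completes at 30
  Job 5: processing = 13, completes at 43
  Job 6: processing = 14, completes at 57
  Job 7: processing = 18, completes at 75
  Job 8: processing = 19, completes at 94
Sum of completion times = 328
Average completion time = 328/8 = 41.0

41.0


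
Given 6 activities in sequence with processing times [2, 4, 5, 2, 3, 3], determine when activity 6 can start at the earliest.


Activity 6 starts after activities 1 through 5 complete.
Predecessor durations: [2, 4, 5, 2, 3]
ES = 2 + 4 + 5 + 2 + 3 = 16

16


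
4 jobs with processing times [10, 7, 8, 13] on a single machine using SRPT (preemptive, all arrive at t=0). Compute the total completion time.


Since all jobs arrive at t=0, SRPT equals SPT ordering.
SPT order: [7, 8, 10, 13]
Completion times:
  Job 1: p=7, C=7
  Job 2: p=8, C=15
  Job 3: p=10, C=25
  Job 4: p=13, C=38
Total completion time = 7 + 15 + 25 + 38 = 85

85


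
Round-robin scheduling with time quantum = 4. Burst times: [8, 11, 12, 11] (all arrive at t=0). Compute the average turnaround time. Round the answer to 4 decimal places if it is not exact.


Time quantum = 4
Execution trace:
  J1 runs 4 units, time = 4
  J2 runs 4 units, time = 8
  J3 runs 4 units, time = 12
  J4 runs 4 units, time = 16
  J1 runs 4 units, time = 20
  J2 runs 4 units, time = 24
  J3 runs 4 units, time = 28
  J4 runs 4 units, time = 32
  J2 runs 3 units, time = 35
  J3 runs 4 units, time = 39
  J4 runs 3 units, time = 42
Finish times: [20, 35, 39, 42]
Average turnaround = 136/4 = 34.0

34.0


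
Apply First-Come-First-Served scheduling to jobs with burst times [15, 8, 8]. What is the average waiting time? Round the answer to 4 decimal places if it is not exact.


FCFS order (as given): [15, 8, 8]
Waiting times:
  Job 1: wait = 0
  Job 2: wait = 15
  Job 3: wait = 23
Sum of waiting times = 38
Average waiting time = 38/3 = 12.6667

12.6667


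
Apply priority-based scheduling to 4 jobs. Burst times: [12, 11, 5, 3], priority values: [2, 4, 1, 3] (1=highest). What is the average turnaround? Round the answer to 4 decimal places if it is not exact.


Sort by priority (ascending = highest first):
Order: [(1, 5), (2, 12), (3, 3), (4, 11)]
Completion times:
  Priority 1, burst=5, C=5
  Priority 2, burst=12, C=17
  Priority 3, burst=3, C=20
  Priority 4, burst=11, C=31
Average turnaround = 73/4 = 18.25

18.25


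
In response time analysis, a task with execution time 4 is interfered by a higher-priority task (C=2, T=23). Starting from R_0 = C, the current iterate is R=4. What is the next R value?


R_next = C + ceil(R_prev / T_hp) * C_hp
ceil(4 / 23) = ceil(0.1739) = 1
Interference = 1 * 2 = 2
R_next = 4 + 2 = 6

6


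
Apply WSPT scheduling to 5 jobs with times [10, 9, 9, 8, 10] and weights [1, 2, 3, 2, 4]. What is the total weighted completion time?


Compute p/w ratios and sort ascending (WSPT): [(10, 4), (9, 3), (8, 2), (9, 2), (10, 1)]
Compute weighted completion times:
  Job (p=10,w=4): C=10, w*C=4*10=40
  Job (p=9,w=3): C=19, w*C=3*19=57
  Job (p=8,w=2): C=27, w*C=2*27=54
  Job (p=9,w=2): C=36, w*C=2*36=72
  Job (p=10,w=1): C=46, w*C=1*46=46
Total weighted completion time = 269

269


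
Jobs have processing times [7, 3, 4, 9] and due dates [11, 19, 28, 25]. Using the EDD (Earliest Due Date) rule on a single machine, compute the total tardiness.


Sort by due date (EDD order): [(7, 11), (3, 19), (9, 25), (4, 28)]
Compute completion times and tardiness:
  Job 1: p=7, d=11, C=7, tardiness=max(0,7-11)=0
  Job 2: p=3, d=19, C=10, tardiness=max(0,10-19)=0
  Job 3: p=9, d=25, C=19, tardiness=max(0,19-25)=0
  Job 4: p=4, d=28, C=23, tardiness=max(0,23-28)=0
Total tardiness = 0

0


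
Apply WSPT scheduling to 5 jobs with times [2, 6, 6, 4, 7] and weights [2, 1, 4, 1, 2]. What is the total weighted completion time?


Compute p/w ratios and sort ascending (WSPT): [(2, 2), (6, 4), (7, 2), (4, 1), (6, 1)]
Compute weighted completion times:
  Job (p=2,w=2): C=2, w*C=2*2=4
  Job (p=6,w=4): C=8, w*C=4*8=32
  Job (p=7,w=2): C=15, w*C=2*15=30
  Job (p=4,w=1): C=19, w*C=1*19=19
  Job (p=6,w=1): C=25, w*C=1*25=25
Total weighted completion time = 110

110


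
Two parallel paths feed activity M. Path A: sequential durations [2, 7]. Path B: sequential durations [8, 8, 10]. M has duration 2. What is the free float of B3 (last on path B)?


ES(B3) = sum of predecessors on chain B = 16
EF(B3) = ES + duration = 16 + 10 = 26
Successor of B3 is M. ES(M) = max(sum(A), sum(B)) = max(9, 26) = 26
Free float = ES(successor) - EF(current) = 26 - 26 = 0

0


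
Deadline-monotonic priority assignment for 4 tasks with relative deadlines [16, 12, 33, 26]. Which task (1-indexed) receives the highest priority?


Sort tasks by relative deadline (ascending):
  Task 2: deadline = 12
  Task 1: deadline = 16
  Task 4: deadline = 26
  Task 3: deadline = 33
Priority order (highest first): [2, 1, 4, 3]
Highest priority task = 2

2


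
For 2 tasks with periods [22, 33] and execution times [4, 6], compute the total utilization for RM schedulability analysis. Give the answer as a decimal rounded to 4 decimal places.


Compute individual utilizations (exact fractions):
  Task 1: C/T = 4/22 = 2/11 (approx. 0.1818)
  Task 2: C/T = 6/33 = 2/11 (approx. 0.1818)
Total utilization U = 2/11 + 2/11 = 4/11
Rounded to 4 decimal places: U = 0.3636
RM (Liu & Layland) bound for 2 tasks = 0.828427; compare with U = 4/11 (approx. 0.363636)
U <= bound, so schedulable by RM sufficient condition.

0.3636


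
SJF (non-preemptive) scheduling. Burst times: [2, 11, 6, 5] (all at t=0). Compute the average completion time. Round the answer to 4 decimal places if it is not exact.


SJF order (ascending): [2, 5, 6, 11]
Completion times:
  Job 1: burst=2, C=2
  Job 2: burst=5, C=7
  Job 3: burst=6, C=13
  Job 4: burst=11, C=24
Average completion = 46/4 = 11.5

11.5


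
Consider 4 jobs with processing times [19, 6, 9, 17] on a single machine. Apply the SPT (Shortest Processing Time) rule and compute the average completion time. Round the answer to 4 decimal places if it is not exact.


Sort jobs by processing time (SPT order): [6, 9, 17, 19]
Compute completion times sequentially:
  Job 1: processing = 6, completes at 6
  Job 2: processing = 9, completes at 15
  Job 3: processing = 17, completes at 32
  Job 4: processing = 19, completes at 51
Sum of completion times = 104
Average completion time = 104/4 = 26.0

26.0


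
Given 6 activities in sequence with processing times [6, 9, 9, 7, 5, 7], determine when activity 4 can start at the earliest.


Activity 4 starts after activities 1 through 3 complete.
Predecessor durations: [6, 9, 9]
ES = 6 + 9 + 9 = 24

24


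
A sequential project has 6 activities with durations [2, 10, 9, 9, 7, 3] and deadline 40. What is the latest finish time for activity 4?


LF(activity 4) = deadline - sum of successor durations
Successors: activities 5 through 6 with durations [7, 3]
Sum of successor durations = 10
LF = 40 - 10 = 30

30


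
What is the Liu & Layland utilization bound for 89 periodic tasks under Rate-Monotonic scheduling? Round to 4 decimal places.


Compute 2^(1/89) = 1.0078185773
Subtract 1: 1.0078185773 - 1 = 0.0078185773
Multiply by n: 89 * 0.0078185773 = 0.6958533797
Round to 4 dp: 0.6959

0.6959


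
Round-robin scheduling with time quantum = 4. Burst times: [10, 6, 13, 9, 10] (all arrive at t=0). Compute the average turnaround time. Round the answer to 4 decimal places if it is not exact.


Time quantum = 4
Execution trace:
  J1 runs 4 units, time = 4
  J2 runs 4 units, time = 8
  J3 runs 4 units, time = 12
  J4 runs 4 units, time = 16
  J5 runs 4 units, time = 20
  J1 runs 4 units, time = 24
  J2 runs 2 units, time = 26
  J3 runs 4 units, time = 30
  J4 runs 4 units, time = 34
  J5 runs 4 units, time = 38
  J1 runs 2 units, time = 40
  J3 runs 4 units, time = 44
  J4 runs 1 units, time = 45
  J5 runs 2 units, time = 47
  J3 runs 1 units, time = 48
Finish times: [40, 26, 48, 45, 47]
Average turnaround = 206/5 = 41.2

41.2


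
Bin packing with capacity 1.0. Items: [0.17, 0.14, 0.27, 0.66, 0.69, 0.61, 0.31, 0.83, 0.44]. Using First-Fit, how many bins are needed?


Place items sequentially using First-Fit:
  Item 0.17 -> new Bin 1
  Item 0.14 -> Bin 1 (now 0.31)
  Item 0.27 -> Bin 1 (now 0.58)
  Item 0.66 -> new Bin 2
  Item 0.69 -> new Bin 3
  Item 0.61 -> new Bin 4
  Item 0.31 -> Bin 1 (now 0.89)
  Item 0.83 -> new Bin 5
  Item 0.44 -> new Bin 6
Total bins used = 6

6


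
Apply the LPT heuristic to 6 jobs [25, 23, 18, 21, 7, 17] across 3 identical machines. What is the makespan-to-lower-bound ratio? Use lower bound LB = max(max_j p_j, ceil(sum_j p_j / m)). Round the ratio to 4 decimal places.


LPT order: [25, 23, 21, 18, 17, 7]
Machine loads after assignment: [32, 40, 39]
LPT makespan = 40
Lower bound = max(max_job, ceil(total/3)) = max(25, 37) = 37
Ratio = 40 / 37 = 1.0811

1.0811


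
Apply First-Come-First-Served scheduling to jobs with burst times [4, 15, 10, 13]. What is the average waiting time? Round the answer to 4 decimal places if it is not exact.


FCFS order (as given): [4, 15, 10, 13]
Waiting times:
  Job 1: wait = 0
  Job 2: wait = 4
  Job 3: wait = 19
  Job 4: wait = 29
Sum of waiting times = 52
Average waiting time = 52/4 = 13.0

13.0


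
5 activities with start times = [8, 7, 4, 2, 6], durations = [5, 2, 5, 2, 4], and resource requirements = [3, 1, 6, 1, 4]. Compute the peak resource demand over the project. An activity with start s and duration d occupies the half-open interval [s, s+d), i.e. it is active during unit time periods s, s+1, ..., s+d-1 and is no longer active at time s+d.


Each activity i is active on [start_i, start_i + duration_i).
Compute total resource usage per time slot:
  t=0: active resources = [], total = 0
  t=1: active resources = [], total = 0
  t=2: active resources = [1], total = 1
  t=3: active resources = [1], total = 1
  t=4: active resources = [6], total = 6
  t=5: active resources = [6], total = 6
  t=6: active resources = [6, 4], total = 10
  t=7: active resources = [1, 6, 4], total = 11
  t=8: active resources = [3, 1, 6, 4], total = 14
  t=9: active resources = [3, 4], total = 7
  t=10: active resources = [3], total = 3
  t=11: active resources = [3], total = 3
  t=12: active resources = [3], total = 3
Peak resource demand = 14

14


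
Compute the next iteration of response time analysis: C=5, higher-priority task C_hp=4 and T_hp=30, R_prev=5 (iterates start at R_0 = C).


R_next = C + ceil(R_prev / T_hp) * C_hp
ceil(5 / 30) = ceil(0.1667) = 1
Interference = 1 * 4 = 4
R_next = 5 + 4 = 9

9


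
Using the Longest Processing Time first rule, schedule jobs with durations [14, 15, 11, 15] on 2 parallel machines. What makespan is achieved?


Sort jobs in decreasing order (LPT): [15, 15, 14, 11]
Assign each job to the least loaded machine:
  Machine 1: jobs [15, 14], load = 29
  Machine 2: jobs [15, 11], load = 26
Makespan = max load = 29

29


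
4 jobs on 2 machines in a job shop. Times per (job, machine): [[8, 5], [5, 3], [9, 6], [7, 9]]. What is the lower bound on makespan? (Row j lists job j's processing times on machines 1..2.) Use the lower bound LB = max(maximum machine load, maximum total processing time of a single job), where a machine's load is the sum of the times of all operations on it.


Machine loads:
  Machine 1: 8 + 5 + 9 + 7 = 29
  Machine 2: 5 + 3 + 6 + 9 = 23
Max machine load = 29
Job totals:
  Job 1: 13
  Job 2: 8
  Job 3: 15
  Job 4: 16
Max job total = 16
Lower bound = max(29, 16) = 29

29


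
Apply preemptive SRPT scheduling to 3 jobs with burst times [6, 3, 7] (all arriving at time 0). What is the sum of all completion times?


Since all jobs arrive at t=0, SRPT equals SPT ordering.
SPT order: [3, 6, 7]
Completion times:
  Job 1: p=3, C=3
  Job 2: p=6, C=9
  Job 3: p=7, C=16
Total completion time = 3 + 9 + 16 = 28

28


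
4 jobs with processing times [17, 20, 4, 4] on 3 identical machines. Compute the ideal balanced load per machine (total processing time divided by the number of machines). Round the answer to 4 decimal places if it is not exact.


Total processing time = 17 + 20 + 4 + 4 = 45
Number of machines = 3
Ideal balanced load = 45 / 3 = 15.0

15.0


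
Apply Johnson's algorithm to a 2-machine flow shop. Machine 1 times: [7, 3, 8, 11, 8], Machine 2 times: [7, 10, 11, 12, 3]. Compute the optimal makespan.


Apply Johnson's rule:
  Group 1 (a <= b): [(2, 3, 10), (1, 7, 7), (3, 8, 11), (4, 11, 12)]
  Group 2 (a > b): [(5, 8, 3)]
Optimal job order: [2, 1, 3, 4, 5]
Schedule:
  Job 2: M1 done at 3, M2 done at 13
  Job 1: M1 done at 10, M2 done at 20
  Job 3: M1 done at 18, M2 done at 31
  Job 4: M1 done at 29, M2 done at 43
  Job 5: M1 done at 37, M2 done at 46
Makespan = 46

46


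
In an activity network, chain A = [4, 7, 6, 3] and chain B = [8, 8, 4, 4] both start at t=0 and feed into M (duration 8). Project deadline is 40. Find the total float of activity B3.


Forward pass: ES(B3) = sum of predecessors on chain B = 16
EF = ES + duration = 16 + 4 = 20
Backward pass: LF(M) = deadline = 40; LS(M) = 40 - 8 = 32
LF(B3) = LS(M) - sum(successors on chain B) = 32 - 4 = 28
LS = LF - duration = 28 - 4 = 24
Total float = LS - ES = 24 - 16 = 8

8


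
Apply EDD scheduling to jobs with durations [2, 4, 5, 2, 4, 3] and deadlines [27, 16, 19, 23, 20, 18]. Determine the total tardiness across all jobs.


Sort by due date (EDD order): [(4, 16), (3, 18), (5, 19), (4, 20), (2, 23), (2, 27)]
Compute completion times and tardiness:
  Job 1: p=4, d=16, C=4, tardiness=max(0,4-16)=0
  Job 2: p=3, d=18, C=7, tardiness=max(0,7-18)=0
  Job 3: p=5, d=19, C=12, tardiness=max(0,12-19)=0
  Job 4: p=4, d=20, C=16, tardiness=max(0,16-20)=0
  Job 5: p=2, d=23, C=18, tardiness=max(0,18-23)=0
  Job 6: p=2, d=27, C=20, tardiness=max(0,20-27)=0
Total tardiness = 0

0


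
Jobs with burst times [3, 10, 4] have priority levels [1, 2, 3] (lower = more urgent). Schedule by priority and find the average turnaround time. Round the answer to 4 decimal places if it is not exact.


Sort by priority (ascending = highest first):
Order: [(1, 3), (2, 10), (3, 4)]
Completion times:
  Priority 1, burst=3, C=3
  Priority 2, burst=10, C=13
  Priority 3, burst=4, C=17
Average turnaround = 33/3 = 11.0

11.0


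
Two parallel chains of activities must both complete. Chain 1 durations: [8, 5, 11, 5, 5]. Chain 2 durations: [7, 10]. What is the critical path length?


Path A total = 8 + 5 + 11 + 5 + 5 = 34
Path B total = 7 + 10 = 17
Critical path = longest path = max(34, 17) = 34

34


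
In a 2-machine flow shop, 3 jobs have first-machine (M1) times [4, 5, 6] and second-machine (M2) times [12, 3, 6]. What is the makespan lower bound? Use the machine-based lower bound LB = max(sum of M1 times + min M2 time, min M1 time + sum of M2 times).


LB1 = sum(M1 times) + min(M2 times) = 15 + 3 = 18
LB2 = min(M1 times) + sum(M2 times) = 4 + 21 = 25
Lower bound = max(LB1, LB2) = max(18, 25) = 25

25


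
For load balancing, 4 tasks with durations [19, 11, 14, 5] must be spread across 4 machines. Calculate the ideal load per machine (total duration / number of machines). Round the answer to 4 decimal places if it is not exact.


Total processing time = 19 + 11 + 14 + 5 = 49
Number of machines = 4
Ideal balanced load = 49 / 4 = 12.25

12.25


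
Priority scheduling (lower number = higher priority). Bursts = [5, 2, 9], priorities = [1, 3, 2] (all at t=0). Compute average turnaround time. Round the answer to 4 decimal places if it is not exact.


Sort by priority (ascending = highest first):
Order: [(1, 5), (2, 9), (3, 2)]
Completion times:
  Priority 1, burst=5, C=5
  Priority 2, burst=9, C=14
  Priority 3, burst=2, C=16
Average turnaround = 35/3 = 11.6667

11.6667


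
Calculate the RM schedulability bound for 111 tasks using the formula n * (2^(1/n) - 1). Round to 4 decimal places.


Compute 2^(1/111) = 1.0062641072
Subtract 1: 1.0062641072 - 1 = 0.0062641072
Multiply by n: 111 * 0.0062641072 = 0.6953158992
Round to 4 dp: 0.6953

0.6953


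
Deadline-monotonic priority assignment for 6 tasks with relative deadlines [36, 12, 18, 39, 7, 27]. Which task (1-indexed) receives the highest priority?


Sort tasks by relative deadline (ascending):
  Task 5: deadline = 7
  Task 2: deadline = 12
  Task 3: deadline = 18
  Task 6: deadline = 27
  Task 1: deadline = 36
  Task 4: deadline = 39
Priority order (highest first): [5, 2, 3, 6, 1, 4]
Highest priority task = 5

5


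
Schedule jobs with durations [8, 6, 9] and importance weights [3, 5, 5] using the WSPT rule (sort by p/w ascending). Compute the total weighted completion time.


Compute p/w ratios and sort ascending (WSPT): [(6, 5), (9, 5), (8, 3)]
Compute weighted completion times:
  Job (p=6,w=5): C=6, w*C=5*6=30
  Job (p=9,w=5): C=15, w*C=5*15=75
  Job (p=8,w=3): C=23, w*C=3*23=69
Total weighted completion time = 174

174


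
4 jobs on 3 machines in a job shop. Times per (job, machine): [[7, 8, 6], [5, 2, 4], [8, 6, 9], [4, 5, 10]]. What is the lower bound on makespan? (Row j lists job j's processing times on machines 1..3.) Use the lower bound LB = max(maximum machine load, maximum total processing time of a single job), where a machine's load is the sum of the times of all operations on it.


Machine loads:
  Machine 1: 7 + 5 + 8 + 4 = 24
  Machine 2: 8 + 2 + 6 + 5 = 21
  Machine 3: 6 + 4 + 9 + 10 = 29
Max machine load = 29
Job totals:
  Job 1: 21
  Job 2: 11
  Job 3: 23
  Job 4: 19
Max job total = 23
Lower bound = max(29, 23) = 29

29


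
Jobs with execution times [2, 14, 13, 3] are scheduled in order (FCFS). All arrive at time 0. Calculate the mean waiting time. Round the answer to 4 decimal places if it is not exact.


FCFS order (as given): [2, 14, 13, 3]
Waiting times:
  Job 1: wait = 0
  Job 2: wait = 2
  Job 3: wait = 16
  Job 4: wait = 29
Sum of waiting times = 47
Average waiting time = 47/4 = 11.75

11.75


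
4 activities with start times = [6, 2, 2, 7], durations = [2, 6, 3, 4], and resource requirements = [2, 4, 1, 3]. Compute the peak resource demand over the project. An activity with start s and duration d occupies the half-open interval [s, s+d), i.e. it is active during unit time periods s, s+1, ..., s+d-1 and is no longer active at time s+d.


Each activity i is active on [start_i, start_i + duration_i).
Compute total resource usage per time slot:
  t=0: active resources = [], total = 0
  t=1: active resources = [], total = 0
  t=2: active resources = [4, 1], total = 5
  t=3: active resources = [4, 1], total = 5
  t=4: active resources = [4, 1], total = 5
  t=5: active resources = [4], total = 4
  t=6: active resources = [2, 4], total = 6
  t=7: active resources = [2, 4, 3], total = 9
  t=8: active resources = [3], total = 3
  t=9: active resources = [3], total = 3
  t=10: active resources = [3], total = 3
Peak resource demand = 9

9


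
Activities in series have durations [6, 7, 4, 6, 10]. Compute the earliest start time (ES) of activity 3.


Activity 3 starts after activities 1 through 2 complete.
Predecessor durations: [6, 7]
ES = 6 + 7 = 13

13


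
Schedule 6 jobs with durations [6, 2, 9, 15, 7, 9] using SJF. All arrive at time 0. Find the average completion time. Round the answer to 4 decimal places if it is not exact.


SJF order (ascending): [2, 6, 7, 9, 9, 15]
Completion times:
  Job 1: burst=2, C=2
  Job 2: burst=6, C=8
  Job 3: burst=7, C=15
  Job 4: burst=9, C=24
  Job 5: burst=9, C=33
  Job 6: burst=15, C=48
Average completion = 130/6 = 21.6667

21.6667


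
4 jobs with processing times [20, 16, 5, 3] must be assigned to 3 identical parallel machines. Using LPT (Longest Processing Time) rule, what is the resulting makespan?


Sort jobs in decreasing order (LPT): [20, 16, 5, 3]
Assign each job to the least loaded machine:
  Machine 1: jobs [20], load = 20
  Machine 2: jobs [16], load = 16
  Machine 3: jobs [5, 3], load = 8
Makespan = max load = 20

20


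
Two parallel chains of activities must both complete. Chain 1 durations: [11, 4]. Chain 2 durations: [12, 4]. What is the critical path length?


Path A total = 11 + 4 = 15
Path B total = 12 + 4 = 16
Critical path = longest path = max(15, 16) = 16

16


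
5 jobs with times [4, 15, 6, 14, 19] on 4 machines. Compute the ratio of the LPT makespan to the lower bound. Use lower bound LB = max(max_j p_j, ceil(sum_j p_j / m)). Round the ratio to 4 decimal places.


LPT order: [19, 15, 14, 6, 4]
Machine loads after assignment: [19, 15, 14, 10]
LPT makespan = 19
Lower bound = max(max_job, ceil(total/4)) = max(19, 15) = 19
Ratio = 19 / 19 = 1.0

1.0
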